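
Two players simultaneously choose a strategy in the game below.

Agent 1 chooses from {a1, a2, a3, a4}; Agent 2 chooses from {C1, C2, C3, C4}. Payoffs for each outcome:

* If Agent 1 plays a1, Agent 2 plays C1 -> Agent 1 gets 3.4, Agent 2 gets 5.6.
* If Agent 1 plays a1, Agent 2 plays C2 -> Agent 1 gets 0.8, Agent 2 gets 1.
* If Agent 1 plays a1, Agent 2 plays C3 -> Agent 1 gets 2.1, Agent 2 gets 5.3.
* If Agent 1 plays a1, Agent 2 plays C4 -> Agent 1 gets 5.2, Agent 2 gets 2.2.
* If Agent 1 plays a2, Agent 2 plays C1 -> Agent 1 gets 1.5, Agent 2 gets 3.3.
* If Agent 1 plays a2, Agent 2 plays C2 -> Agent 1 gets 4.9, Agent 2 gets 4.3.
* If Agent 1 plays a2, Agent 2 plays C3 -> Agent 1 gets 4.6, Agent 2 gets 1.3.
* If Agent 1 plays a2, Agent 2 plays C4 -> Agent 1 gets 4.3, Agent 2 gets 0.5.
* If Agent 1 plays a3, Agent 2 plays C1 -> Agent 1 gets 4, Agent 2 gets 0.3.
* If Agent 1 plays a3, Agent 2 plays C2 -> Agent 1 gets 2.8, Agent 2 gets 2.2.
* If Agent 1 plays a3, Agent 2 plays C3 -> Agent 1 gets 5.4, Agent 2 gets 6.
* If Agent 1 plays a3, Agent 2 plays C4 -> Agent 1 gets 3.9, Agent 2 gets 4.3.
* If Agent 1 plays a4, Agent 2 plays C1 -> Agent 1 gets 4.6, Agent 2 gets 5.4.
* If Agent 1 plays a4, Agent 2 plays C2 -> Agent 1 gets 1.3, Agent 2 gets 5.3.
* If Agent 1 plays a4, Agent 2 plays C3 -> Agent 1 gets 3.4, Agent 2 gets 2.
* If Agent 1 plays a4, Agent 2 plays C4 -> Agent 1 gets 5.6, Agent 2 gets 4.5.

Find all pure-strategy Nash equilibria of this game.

Pure-strategy Nash equilibria: (a2, C2) and (a3, C3) and (a4, C1)

Agent 1 against C1: payoffs 3.4, 1.5, 4, 4.6 → best response a4.
Agent 1 against C2: payoffs 0.8, 4.9, 2.8, 1.3 → best response a2.
Agent 1 against C3: payoffs 2.1, 4.6, 5.4, 3.4 → best response a3.
Agent 1 against C4: payoffs 5.2, 4.3, 3.9, 5.6 → best response a4.
Agent 2 against a1: payoffs 5.6, 1, 5.3, 2.2 → best response C1.
Agent 2 against a2: payoffs 3.3, 4.3, 1.3, 0.5 → best response C2.
Agent 2 against a3: payoffs 0.3, 2.2, 6, 4.3 → best response C3.
Agent 2 against a4: payoffs 5.4, 5.3, 2, 4.5 → best response C1.
Mutual best responses: (a2, C2); (a3, C3); (a4, C1).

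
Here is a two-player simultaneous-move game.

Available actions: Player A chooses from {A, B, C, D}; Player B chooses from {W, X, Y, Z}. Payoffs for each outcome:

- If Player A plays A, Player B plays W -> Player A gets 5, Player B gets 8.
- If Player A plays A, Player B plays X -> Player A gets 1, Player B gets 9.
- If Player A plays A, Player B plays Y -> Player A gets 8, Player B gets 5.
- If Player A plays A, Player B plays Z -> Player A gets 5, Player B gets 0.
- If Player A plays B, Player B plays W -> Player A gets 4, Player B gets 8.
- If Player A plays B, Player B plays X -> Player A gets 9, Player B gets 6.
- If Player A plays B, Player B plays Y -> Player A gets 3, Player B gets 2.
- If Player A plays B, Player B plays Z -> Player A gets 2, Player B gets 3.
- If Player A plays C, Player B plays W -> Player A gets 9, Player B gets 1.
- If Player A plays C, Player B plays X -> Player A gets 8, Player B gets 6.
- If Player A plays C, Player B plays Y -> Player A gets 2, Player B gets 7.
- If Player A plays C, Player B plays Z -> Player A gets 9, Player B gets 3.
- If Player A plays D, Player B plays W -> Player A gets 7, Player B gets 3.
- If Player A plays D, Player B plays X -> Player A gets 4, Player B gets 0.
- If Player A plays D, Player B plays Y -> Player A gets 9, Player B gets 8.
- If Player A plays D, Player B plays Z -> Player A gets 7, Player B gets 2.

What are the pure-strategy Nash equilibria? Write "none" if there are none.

(D, Y)

Player A against W: payoffs 5, 4, 9, 7 → best response C.
Player A against X: payoffs 1, 9, 8, 4 → best response B.
Player A against Y: payoffs 8, 3, 2, 9 → best response D.
Player A against Z: payoffs 5, 2, 9, 7 → best response C.
Player B against A: payoffs 8, 9, 5, 0 → best response X.
Player B against B: payoffs 8, 6, 2, 3 → best response W.
Player B against C: payoffs 1, 6, 7, 3 → best response Y.
Player B against D: payoffs 3, 0, 8, 2 → best response Y.
Mutual best responses: (D, Y).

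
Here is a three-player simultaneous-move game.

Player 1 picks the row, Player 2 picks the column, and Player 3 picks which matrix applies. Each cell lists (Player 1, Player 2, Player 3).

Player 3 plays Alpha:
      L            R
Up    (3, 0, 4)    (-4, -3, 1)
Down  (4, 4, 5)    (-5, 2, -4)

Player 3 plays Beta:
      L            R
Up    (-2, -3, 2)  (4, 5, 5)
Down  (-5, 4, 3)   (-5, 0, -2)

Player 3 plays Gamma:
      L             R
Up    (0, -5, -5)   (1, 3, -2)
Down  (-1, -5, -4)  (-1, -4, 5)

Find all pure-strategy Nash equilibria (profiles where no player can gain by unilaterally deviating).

For each player, find the best response to each opponent profile; mutual best responses are the pure NE.
Player 1 against (L, Alpha): payoffs 3, 4 → best response Down.
Player 1 against (L, Beta): payoffs -2, -5 → best response Up.
Player 1 against (L, Gamma): payoffs 0, -1 → best response Up.
Player 1 against (R, Alpha): payoffs -4, -5 → best response Up.
Player 1 against (R, Beta): payoffs 4, -5 → best response Up.
Player 1 against (R, Gamma): payoffs 1, -1 → best response Up.
Player 2 against (Up, Alpha): payoffs 0, -3 → best response L.
Player 2 against (Up, Beta): payoffs -3, 5 → best response R.
Player 2 against (Up, Gamma): payoffs -5, 3 → best response R.
Player 2 against (Down, Alpha): payoffs 4, 2 → best response L.
Player 2 against (Down, Beta): payoffs 4, 0 → best response L.
Player 2 against (Down, Gamma): payoffs -5, -4 → best response R.
Player 3 against (Up, L): payoffs 4, 2, -5 → best response Alpha.
Player 3 against (Up, R): payoffs 1, 5, -2 → best response Beta.
Player 3 against (Down, L): payoffs 5, 3, -4 → best response Alpha.
Player 3 against (Down, R): payoffs -4, -2, 5 → best response Gamma.
Mutual best responses: (Up, R, Beta); (Down, L, Alpha).

(Up, R, Beta) and (Down, L, Alpha)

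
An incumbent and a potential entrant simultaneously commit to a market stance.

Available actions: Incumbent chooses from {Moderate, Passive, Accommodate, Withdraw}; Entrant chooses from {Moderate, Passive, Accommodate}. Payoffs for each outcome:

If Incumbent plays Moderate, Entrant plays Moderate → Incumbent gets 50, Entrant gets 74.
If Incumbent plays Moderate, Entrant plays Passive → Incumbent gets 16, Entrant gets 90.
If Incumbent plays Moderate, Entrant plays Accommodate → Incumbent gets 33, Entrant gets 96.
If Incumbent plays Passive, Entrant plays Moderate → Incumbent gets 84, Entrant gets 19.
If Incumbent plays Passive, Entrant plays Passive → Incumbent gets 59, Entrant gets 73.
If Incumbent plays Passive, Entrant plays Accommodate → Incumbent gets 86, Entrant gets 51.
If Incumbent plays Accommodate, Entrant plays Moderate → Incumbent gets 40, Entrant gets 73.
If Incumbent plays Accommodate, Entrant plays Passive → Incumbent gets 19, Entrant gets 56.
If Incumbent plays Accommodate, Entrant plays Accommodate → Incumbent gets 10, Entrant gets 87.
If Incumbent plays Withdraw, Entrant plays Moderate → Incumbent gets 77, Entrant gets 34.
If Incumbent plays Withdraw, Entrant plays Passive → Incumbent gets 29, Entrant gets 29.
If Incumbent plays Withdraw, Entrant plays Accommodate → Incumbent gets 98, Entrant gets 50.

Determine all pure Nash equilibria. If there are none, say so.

Pure-strategy Nash equilibria: (Passive, Passive), (Withdraw, Accommodate)

For each strategy profile, look for a profitable unilateral deviation.
(Moderate, Moderate): Incumbent can switch to Passive (50 → 84). Not NE.
(Moderate, Passive): Incumbent can switch to Passive (16 → 59). Not NE.
(Moderate, Accommodate): Incumbent can switch to Passive (33 → 86). Not NE.
(Passive, Moderate): Entrant can switch to Passive (19 → 73). Not NE.
(Passive, Passive): Incumbent gets 59, best alternative 29; Entrant gets 73, best alternative 51. No profitable deviation — NE.
(Passive, Accommodate): Incumbent can switch to Withdraw (86 → 98). Not NE.
(Accommodate, Moderate): Incumbent can switch to Moderate (40 → 50). Not NE.
(Accommodate, Passive): Incumbent can switch to Passive (19 → 59). Not NE.
(Accommodate, Accommodate): Incumbent can switch to Moderate (10 → 33). Not NE.
(Withdraw, Moderate): Incumbent can switch to Passive (77 → 84). Not NE.
(Withdraw, Passive): Incumbent can switch to Passive (29 → 59). Not NE.
(Withdraw, Accommodate): Incumbent gets 98, best alternative 86; Entrant gets 50, best alternative 34. No profitable deviation — NE.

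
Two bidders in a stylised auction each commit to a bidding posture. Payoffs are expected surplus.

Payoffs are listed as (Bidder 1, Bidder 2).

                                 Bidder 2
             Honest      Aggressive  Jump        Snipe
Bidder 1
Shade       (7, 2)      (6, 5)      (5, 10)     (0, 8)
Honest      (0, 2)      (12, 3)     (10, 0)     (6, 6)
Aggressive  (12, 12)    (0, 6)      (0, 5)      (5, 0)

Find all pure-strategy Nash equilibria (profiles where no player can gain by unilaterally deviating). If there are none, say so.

(Honest, Snipe); (Aggressive, Honest)

Bidder 1 against Honest: payoffs 7, 0, 12 → best response Aggressive.
Bidder 1 against Aggressive: payoffs 6, 12, 0 → best response Honest.
Bidder 1 against Jump: payoffs 5, 10, 0 → best response Honest.
Bidder 1 against Snipe: payoffs 0, 6, 5 → best response Honest.
Bidder 2 against Shade: payoffs 2, 5, 10, 8 → best response Jump.
Bidder 2 against Honest: payoffs 2, 3, 0, 6 → best response Snipe.
Bidder 2 against Aggressive: payoffs 12, 6, 5, 0 → best response Honest.
Mutual best responses: (Honest, Snipe); (Aggressive, Honest).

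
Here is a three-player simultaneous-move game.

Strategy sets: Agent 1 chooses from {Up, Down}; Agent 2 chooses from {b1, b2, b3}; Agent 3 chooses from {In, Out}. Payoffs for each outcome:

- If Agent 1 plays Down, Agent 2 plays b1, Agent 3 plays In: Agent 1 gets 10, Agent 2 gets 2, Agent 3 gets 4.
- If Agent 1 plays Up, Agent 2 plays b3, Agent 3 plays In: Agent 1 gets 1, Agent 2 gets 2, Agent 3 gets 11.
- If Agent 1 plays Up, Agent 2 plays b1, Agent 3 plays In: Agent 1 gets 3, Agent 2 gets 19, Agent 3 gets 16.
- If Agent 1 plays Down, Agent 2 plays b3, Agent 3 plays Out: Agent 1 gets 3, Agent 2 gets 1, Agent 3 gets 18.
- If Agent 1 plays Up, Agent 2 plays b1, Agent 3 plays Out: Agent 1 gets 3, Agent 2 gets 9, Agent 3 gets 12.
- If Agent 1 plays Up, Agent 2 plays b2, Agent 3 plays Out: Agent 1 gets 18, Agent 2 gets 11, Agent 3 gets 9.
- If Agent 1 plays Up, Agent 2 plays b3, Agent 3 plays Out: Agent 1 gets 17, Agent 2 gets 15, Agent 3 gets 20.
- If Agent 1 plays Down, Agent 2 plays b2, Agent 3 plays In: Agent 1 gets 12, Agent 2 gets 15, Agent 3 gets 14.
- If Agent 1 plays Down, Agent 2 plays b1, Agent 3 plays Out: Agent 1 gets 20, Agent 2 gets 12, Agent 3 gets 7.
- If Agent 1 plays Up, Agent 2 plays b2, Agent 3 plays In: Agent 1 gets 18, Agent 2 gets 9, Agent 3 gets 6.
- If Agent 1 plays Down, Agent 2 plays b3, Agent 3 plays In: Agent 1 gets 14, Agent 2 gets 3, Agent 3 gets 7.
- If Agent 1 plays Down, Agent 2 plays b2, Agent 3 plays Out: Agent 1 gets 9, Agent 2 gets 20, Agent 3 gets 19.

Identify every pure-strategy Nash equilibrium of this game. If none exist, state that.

(Up, b1, In): Agent 1 can switch to Down (3 → 10). Not NE.
(Up, b1, Out): Agent 1 can switch to Down (3 → 20). Not NE.
(Up, b2, In): Agent 2 can switch to b1 (9 → 19). Not NE.
(Up, b2, Out): Agent 2 can switch to b3 (11 → 15). Not NE.
(Up, b3, In): Agent 1 can switch to Down (1 → 14). Not NE.
(Up, b3, Out): Agent 1 gets 17, best alternative 3; Agent 2 gets 15, best alternative 11; Agent 3 gets 20, best alternative 11. No profitable deviation — NE.
(Down, b1, In): Agent 2 can switch to b2 (2 → 15). Not NE.
(Down, b1, Out): Agent 2 can switch to b2 (12 → 20). Not NE.
(Down, b2, In): Agent 1 can switch to Up (12 → 18). Not NE.
(The remaining 3 profiles each have a profitable deviation by the same check.)

The unique pure-strategy Nash equilibrium is (Up, b3, Out).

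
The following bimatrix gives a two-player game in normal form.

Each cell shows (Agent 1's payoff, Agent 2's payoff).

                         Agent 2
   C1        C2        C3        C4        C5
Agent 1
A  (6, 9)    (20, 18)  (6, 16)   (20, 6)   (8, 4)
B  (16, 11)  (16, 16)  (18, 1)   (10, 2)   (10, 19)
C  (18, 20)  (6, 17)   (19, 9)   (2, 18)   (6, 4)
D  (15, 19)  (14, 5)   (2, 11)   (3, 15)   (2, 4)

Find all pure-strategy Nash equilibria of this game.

(A, C2) and (B, C5) and (C, C1)

(A, C1): Agent 1 can switch to B (6 → 16). Not NE.
(A, C2): Agent 1 gets 20, best alternative 16; Agent 2 gets 18, best alternative 16. No profitable deviation — NE.
(A, C3): Agent 1 can switch to B (6 → 18). Not NE.
(A, C4): Agent 2 can switch to C1 (6 → 9). Not NE.
(A, C5): Agent 1 can switch to B (8 → 10). Not NE.
(B, C1): Agent 1 can switch to C (16 → 18). Not NE.
(B, C2): Agent 1 can switch to A (16 → 20). Not NE.
(B, C3): Agent 1 can switch to C (18 → 19). Not NE.
(B, C4): Agent 1 can switch to A (10 → 20). Not NE.
(B, C5): Agent 1 gets 10, best alternative 8; Agent 2 gets 19, best alternative 16. No profitable deviation — NE.
(C, C1): Agent 1 gets 18, best alternative 16; Agent 2 gets 20, best alternative 18. No profitable deviation — NE.
(The remaining 9 profiles each have a profitable deviation by the same check.)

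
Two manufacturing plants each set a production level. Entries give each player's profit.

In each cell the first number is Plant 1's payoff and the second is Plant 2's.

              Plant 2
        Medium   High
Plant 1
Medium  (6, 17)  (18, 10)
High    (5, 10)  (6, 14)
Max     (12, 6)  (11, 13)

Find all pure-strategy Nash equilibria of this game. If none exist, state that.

(Medium, Medium): Plant 1 can switch to Max (6 → 12). Not NE.
(Medium, High): Plant 2 can switch to Medium (10 → 17). Not NE.
(High, Medium): Plant 1 can switch to Medium (5 → 6). Not NE.
(High, High): Plant 1 can switch to Medium (6 → 18). Not NE.
(Max, Medium): Plant 2 can switch to High (6 → 13). Not NE.
(Max, High): Plant 1 can switch to Medium (11 → 18). Not NE.

This game has no pure Nash equilibrium.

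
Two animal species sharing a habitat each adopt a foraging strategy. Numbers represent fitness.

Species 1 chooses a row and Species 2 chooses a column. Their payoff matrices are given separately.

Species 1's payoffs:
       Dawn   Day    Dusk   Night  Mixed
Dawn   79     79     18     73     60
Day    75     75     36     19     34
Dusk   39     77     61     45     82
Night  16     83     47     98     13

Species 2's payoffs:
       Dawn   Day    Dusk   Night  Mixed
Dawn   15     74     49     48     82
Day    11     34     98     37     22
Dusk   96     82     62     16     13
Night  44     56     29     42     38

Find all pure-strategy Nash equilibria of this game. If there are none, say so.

(Night, Day)

Species 1 against Dawn: payoffs 79, 75, 39, 16 → best response Dawn.
Species 1 against Day: payoffs 79, 75, 77, 83 → best response Night.
Species 1 against Dusk: payoffs 18, 36, 61, 47 → best response Dusk.
Species 1 against Night: payoffs 73, 19, 45, 98 → best response Night.
Species 1 against Mixed: payoffs 60, 34, 82, 13 → best response Dusk.
Species 2 against Dawn: payoffs 15, 74, 49, 48, 82 → best response Mixed.
Species 2 against Day: payoffs 11, 34, 98, 37, 22 → best response Dusk.
Species 2 against Dusk: payoffs 96, 82, 62, 16, 13 → best response Dawn.
Species 2 against Night: payoffs 44, 56, 29, 42, 38 → best response Day.
Mutual best responses: (Night, Day).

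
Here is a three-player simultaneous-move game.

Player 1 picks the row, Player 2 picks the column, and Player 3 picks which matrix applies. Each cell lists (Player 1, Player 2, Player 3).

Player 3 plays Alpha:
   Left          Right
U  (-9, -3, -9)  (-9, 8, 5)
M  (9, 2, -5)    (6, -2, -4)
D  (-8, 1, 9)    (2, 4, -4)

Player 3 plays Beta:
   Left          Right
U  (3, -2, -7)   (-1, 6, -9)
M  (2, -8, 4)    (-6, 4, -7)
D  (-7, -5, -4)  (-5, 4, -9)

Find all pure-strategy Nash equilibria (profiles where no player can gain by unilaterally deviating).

Check each profile: it is a Nash equilibrium iff no player can strictly gain by switching unilaterally.
(U, Left, Alpha): Player 1 can switch to M (-9 → 9). Not NE.
(U, Left, Beta): Player 2 can switch to Right (-2 → 6). Not NE.
(U, Right, Alpha): Player 1 can switch to M (-9 → 6). Not NE.
(U, Right, Beta): Player 3 can switch to Alpha (-9 → 5). Not NE.
(M, Left, Alpha): Player 3 can switch to Beta (-5 → 4). Not NE.
(M, Left, Beta): Player 1 can switch to U (2 → 3). Not NE.
(M, Right, Alpha): Player 2 can switch to Left (-2 → 2). Not NE.
(M, Right, Beta): Player 1 can switch to U (-6 → -1). Not NE.
(The remaining 4 profiles each have a profitable deviation by the same check.)

No pure-strategy Nash equilibrium.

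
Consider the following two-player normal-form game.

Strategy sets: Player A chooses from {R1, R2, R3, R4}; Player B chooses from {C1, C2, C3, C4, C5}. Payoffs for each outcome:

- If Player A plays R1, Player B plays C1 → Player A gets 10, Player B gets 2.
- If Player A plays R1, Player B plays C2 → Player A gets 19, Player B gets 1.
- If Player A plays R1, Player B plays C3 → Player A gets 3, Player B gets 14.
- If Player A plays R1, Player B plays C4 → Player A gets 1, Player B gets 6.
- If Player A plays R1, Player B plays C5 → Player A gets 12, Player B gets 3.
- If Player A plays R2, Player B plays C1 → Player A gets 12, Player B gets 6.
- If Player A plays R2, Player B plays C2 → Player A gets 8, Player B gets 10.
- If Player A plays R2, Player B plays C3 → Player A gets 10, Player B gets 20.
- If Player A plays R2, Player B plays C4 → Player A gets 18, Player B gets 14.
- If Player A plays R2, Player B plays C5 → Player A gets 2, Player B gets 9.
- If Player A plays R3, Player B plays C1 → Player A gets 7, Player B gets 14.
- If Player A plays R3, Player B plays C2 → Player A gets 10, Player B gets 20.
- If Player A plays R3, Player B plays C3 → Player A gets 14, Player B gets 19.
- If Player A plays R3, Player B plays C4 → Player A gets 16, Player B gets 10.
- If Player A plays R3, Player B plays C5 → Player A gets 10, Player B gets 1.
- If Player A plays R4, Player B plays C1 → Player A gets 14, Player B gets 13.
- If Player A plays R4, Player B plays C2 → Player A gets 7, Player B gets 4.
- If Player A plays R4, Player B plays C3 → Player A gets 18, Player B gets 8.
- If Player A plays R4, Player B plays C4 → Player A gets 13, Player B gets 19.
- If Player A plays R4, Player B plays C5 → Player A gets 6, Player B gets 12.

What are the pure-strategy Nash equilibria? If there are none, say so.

(R1, C1): Player A can switch to R2 (10 → 12). Not NE.
(R1, C2): Player B can switch to C1 (1 → 2). Not NE.
(R1, C3): Player A can switch to R2 (3 → 10). Not NE.
(R1, C4): Player A can switch to R2 (1 → 18). Not NE.
(R1, C5): Player B can switch to C3 (3 → 14). Not NE.
(R2, C1): Player A can switch to R4 (12 → 14). Not NE.
(The remaining 14 profiles each have a profitable deviation by the same check.)

No pure-strategy Nash equilibrium.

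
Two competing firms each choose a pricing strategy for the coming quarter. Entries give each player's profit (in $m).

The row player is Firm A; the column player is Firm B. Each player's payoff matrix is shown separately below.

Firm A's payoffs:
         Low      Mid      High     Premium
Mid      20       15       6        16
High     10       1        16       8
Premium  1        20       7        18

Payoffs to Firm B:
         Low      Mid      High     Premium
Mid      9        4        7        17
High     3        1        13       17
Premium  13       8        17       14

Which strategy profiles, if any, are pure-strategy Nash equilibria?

Firm A against Low: payoffs 20, 10, 1 → best response Mid.
Firm A against Mid: payoffs 15, 1, 20 → best response Premium.
Firm A against High: payoffs 6, 16, 7 → best response High.
Firm A against Premium: payoffs 16, 8, 18 → best response Premium.
Firm B against Mid: payoffs 9, 4, 7, 17 → best response Premium.
Firm B against High: payoffs 3, 1, 13, 17 → best response Premium.
Firm B against Premium: payoffs 13, 8, 17, 14 → best response High.
No profile is a mutual best response for all players.

none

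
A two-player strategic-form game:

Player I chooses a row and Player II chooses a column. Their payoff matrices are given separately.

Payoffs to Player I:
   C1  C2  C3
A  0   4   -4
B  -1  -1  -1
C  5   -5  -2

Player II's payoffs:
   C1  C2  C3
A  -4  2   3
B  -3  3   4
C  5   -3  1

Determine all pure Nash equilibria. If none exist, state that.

The pure Nash equilibria are (B, C3), (C, C1).

(A, C1): Player I can switch to C (0 → 5). Not NE.
(A, C2): Player II can switch to C3 (2 → 3). Not NE.
(A, C3): Player I can switch to B (-4 → -1). Not NE.
(B, C1): Player I can switch to A (-1 → 0). Not NE.
(B, C2): Player I can switch to A (-1 → 4). Not NE.
(B, C3): Player I gets -1, best alternative -2; Player II gets 4, best alternative 3. No profitable deviation — NE.
(C, C1): Player I gets 5, best alternative 0; Player II gets 5, best alternative 1. No profitable deviation — NE.
(C, C2): Player I can switch to A (-5 → 4). Not NE.
(The remaining 1 profile has a profitable deviation by the same check.)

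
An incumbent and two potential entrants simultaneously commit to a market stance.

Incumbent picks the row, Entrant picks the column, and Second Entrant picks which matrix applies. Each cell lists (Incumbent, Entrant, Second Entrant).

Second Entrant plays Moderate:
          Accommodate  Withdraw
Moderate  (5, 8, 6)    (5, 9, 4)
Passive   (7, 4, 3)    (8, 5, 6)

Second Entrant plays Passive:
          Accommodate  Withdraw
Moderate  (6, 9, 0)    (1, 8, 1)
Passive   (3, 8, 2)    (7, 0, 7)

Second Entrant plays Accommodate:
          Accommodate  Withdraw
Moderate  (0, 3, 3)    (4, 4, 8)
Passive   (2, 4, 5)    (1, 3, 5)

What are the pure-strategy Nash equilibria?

Incumbent against (Accommodate, Moderate): payoffs 5, 7 → best response Passive.
Incumbent against (Accommodate, Passive): payoffs 6, 3 → best response Moderate.
Incumbent against (Accommodate, Accommodate): payoffs 0, 2 → best response Passive.
Incumbent against (Withdraw, Moderate): payoffs 5, 8 → best response Passive.
Incumbent against (Withdraw, Passive): payoffs 1, 7 → best response Passive.
Incumbent against (Withdraw, Accommodate): payoffs 4, 1 → best response Moderate.
Entrant against (Moderate, Moderate): payoffs 8, 9 → best response Withdraw.
Entrant against (Moderate, Passive): payoffs 9, 8 → best response Accommodate.
Entrant against (Moderate, Accommodate): payoffs 3, 4 → best response Withdraw.
Entrant against (Passive, Moderate): payoffs 4, 5 → best response Withdraw.
Entrant against (Passive, Passive): payoffs 8, 0 → best response Accommodate.
Entrant against (Passive, Accommodate): payoffs 4, 3 → best response Accommodate.
Second Entrant against (Moderate, Accommodate): payoffs 6, 0, 3 → best response Moderate.
Second Entrant against (Moderate, Withdraw): payoffs 4, 1, 8 → best response Accommodate.
Second Entrant against (Passive, Accommodate): payoffs 3, 2, 5 → best response Accommodate.
Second Entrant against (Passive, Withdraw): payoffs 6, 7, 5 → best response Passive.
Mutual best responses: (Moderate, Withdraw, Accommodate); (Passive, Accommodate, Accommodate).

(Moderate, Withdraw, Accommodate) and (Passive, Accommodate, Accommodate)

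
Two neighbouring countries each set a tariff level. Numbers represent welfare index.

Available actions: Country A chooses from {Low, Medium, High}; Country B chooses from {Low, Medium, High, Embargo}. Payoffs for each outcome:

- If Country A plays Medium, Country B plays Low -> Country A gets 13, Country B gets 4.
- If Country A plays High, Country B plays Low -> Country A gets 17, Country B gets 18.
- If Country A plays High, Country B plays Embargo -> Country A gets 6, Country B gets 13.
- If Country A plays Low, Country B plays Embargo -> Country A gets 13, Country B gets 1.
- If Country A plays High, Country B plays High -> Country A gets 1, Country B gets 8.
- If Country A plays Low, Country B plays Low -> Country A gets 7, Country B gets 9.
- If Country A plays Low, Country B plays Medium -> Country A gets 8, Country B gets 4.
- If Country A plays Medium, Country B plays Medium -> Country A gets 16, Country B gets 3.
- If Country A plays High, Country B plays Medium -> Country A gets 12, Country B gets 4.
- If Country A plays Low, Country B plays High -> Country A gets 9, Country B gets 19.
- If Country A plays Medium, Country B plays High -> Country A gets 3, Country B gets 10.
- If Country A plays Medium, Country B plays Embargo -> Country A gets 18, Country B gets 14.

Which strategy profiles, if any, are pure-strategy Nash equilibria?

The pure Nash equilibria are (Low, High), (Medium, Embargo), (High, Low).

(Low, Low): Country A can switch to Medium (7 → 13). Not NE.
(Low, Medium): Country A can switch to Medium (8 → 16). Not NE.
(Low, High): Country A gets 9, best alternative 3; Country B gets 19, best alternative 9. No profitable deviation — NE.
(Low, Embargo): Country A can switch to Medium (13 → 18). Not NE.
(Medium, Low): Country A can switch to High (13 → 17). Not NE.
(Medium, Medium): Country B can switch to Low (3 → 4). Not NE.
(Medium, High): Country A can switch to Low (3 → 9). Not NE.
(Medium, Embargo): Country A gets 18, best alternative 13; Country B gets 14, best alternative 10. No profitable deviation — NE.
(High, Low): Country A gets 17, best alternative 13; Country B gets 18, best alternative 13. No profitable deviation — NE.
(High, Medium): Country A can switch to Medium (12 → 16). Not NE.
(High, High): Country A can switch to Low (1 → 9). Not NE.
(High, Embargo): Country A can switch to Low (6 → 13). Not NE.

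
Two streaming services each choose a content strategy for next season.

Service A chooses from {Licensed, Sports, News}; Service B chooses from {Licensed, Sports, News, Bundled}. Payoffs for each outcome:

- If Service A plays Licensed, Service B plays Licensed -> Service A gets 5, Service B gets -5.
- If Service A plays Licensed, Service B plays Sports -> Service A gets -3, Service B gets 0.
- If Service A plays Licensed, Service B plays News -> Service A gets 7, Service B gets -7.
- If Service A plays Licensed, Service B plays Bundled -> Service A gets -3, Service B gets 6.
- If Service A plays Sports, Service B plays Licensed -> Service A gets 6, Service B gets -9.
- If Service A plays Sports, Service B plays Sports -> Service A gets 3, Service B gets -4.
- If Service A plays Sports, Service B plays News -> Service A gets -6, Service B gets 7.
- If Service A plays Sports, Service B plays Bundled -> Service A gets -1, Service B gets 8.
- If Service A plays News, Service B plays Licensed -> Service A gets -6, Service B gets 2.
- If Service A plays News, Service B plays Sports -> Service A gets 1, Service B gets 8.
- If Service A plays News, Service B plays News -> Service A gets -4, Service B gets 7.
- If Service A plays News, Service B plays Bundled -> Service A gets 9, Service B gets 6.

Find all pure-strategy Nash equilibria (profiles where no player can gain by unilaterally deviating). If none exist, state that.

(Licensed, Licensed): Service A can switch to Sports (5 → 6). Not NE.
(Licensed, Sports): Service A can switch to Sports (-3 → 3). Not NE.
(Licensed, News): Service B can switch to Licensed (-7 → -5). Not NE.
(Licensed, Bundled): Service A can switch to Sports (-3 → -1). Not NE.
(Sports, Licensed): Service B can switch to Sports (-9 → -4). Not NE.
(Sports, Sports): Service B can switch to News (-4 → 7). Not NE.
(Sports, News): Service A can switch to Licensed (-6 → 7). Not NE.
(Sports, Bundled): Service A can switch to News (-1 → 9). Not NE.
(News, Licensed): Service A can switch to Licensed (-6 → 5). Not NE.
(News, Sports): Service A can switch to Sports (1 → 3). Not NE.
(News, News): Service A can switch to Licensed (-4 → 7). Not NE.
(News, Bundled): Service B can switch to Sports (6 → 8). Not NE.

There is no pure-strategy Nash equilibrium.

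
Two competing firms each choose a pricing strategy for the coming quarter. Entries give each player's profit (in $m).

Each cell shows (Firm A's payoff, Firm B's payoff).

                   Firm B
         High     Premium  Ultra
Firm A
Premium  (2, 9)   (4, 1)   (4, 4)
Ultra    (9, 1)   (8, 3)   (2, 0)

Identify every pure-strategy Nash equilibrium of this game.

(Premium, High): Firm A can switch to Ultra (2 → 9). Not NE.
(Premium, Premium): Firm A can switch to Ultra (4 → 8). Not NE.
(Premium, Ultra): Firm B can switch to High (4 → 9). Not NE.
(Ultra, High): Firm B can switch to Premium (1 → 3). Not NE.
(Ultra, Premium): Firm A gets 8, best alternative 4; Firm B gets 3, best alternative 1. No profitable deviation — NE.
(Ultra, Ultra): Firm A can switch to Premium (2 → 4). Not NE.

(Ultra, Premium)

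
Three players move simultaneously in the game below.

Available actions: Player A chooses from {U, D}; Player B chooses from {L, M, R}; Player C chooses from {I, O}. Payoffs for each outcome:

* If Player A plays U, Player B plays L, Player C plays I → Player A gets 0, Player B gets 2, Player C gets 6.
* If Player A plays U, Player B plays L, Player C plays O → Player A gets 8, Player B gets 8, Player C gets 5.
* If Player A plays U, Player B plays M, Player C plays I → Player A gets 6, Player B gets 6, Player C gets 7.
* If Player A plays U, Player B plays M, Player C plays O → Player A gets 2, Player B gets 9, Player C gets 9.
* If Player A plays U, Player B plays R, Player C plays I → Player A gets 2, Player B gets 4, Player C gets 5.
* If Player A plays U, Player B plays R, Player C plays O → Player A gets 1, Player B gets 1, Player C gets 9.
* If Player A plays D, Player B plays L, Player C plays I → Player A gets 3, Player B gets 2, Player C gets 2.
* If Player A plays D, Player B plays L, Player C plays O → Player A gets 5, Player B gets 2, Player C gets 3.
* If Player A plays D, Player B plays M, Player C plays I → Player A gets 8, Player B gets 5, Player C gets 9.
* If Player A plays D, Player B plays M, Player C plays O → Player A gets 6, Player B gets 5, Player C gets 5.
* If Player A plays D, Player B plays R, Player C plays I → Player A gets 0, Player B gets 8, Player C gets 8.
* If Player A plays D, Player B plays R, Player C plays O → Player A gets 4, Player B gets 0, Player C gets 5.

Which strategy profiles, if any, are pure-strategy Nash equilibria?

This game has no pure Nash equilibrium.

Player A against (L, I): payoffs 0, 3 → best response D.
Player A against (L, O): payoffs 8, 5 → best response U.
Player A against (M, I): payoffs 6, 8 → best response D.
Player A against (M, O): payoffs 2, 6 → best response D.
Player A against (R, I): payoffs 2, 0 → best response U.
Player A against (R, O): payoffs 1, 4 → best response D.
Player B against (U, I): payoffs 2, 6, 4 → best response M.
Player B against (U, O): payoffs 8, 9, 1 → best response M.
Player B against (D, I): payoffs 2, 5, 8 → best response R.
Player B against (D, O): payoffs 2, 5, 0 → best response M.
Player C against (U, L): payoffs 6, 5 → best response I.
Player C against (U, M): payoffs 7, 9 → best response O.
Player C against (U, R): payoffs 5, 9 → best response O.
Player C against (D, L): payoffs 2, 3 → best response O.
Player C against (D, M): payoffs 9, 5 → best response I.
Player C against (D, R): payoffs 8, 5 → best response I.
No profile is a mutual best response for all players.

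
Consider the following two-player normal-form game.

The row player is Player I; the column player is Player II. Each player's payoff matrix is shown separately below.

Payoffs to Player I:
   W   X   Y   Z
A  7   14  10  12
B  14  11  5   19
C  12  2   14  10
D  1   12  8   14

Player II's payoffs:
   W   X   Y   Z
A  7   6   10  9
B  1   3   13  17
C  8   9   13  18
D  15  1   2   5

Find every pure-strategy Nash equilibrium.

Pure NE: (B, Z)

Player I against W: payoffs 7, 14, 12, 1 → best response B.
Player I against X: payoffs 14, 11, 2, 12 → best response A.
Player I against Y: payoffs 10, 5, 14, 8 → best response C.
Player I against Z: payoffs 12, 19, 10, 14 → best response B.
Player II against A: payoffs 7, 6, 10, 9 → best response Y.
Player II against B: payoffs 1, 3, 13, 17 → best response Z.
Player II against C: payoffs 8, 9, 13, 18 → best response Z.
Player II against D: payoffs 15, 1, 2, 5 → best response W.
Mutual best responses: (B, Z).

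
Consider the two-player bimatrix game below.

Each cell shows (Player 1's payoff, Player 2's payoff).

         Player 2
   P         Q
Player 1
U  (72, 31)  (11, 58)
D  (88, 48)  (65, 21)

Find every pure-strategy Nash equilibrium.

Pure NE: (D, P)

Player 1 against P: payoffs 72, 88 → best response D.
Player 1 against Q: payoffs 11, 65 → best response D.
Player 2 against U: payoffs 31, 58 → best response Q.
Player 2 against D: payoffs 48, 21 → best response P.
Mutual best responses: (D, P).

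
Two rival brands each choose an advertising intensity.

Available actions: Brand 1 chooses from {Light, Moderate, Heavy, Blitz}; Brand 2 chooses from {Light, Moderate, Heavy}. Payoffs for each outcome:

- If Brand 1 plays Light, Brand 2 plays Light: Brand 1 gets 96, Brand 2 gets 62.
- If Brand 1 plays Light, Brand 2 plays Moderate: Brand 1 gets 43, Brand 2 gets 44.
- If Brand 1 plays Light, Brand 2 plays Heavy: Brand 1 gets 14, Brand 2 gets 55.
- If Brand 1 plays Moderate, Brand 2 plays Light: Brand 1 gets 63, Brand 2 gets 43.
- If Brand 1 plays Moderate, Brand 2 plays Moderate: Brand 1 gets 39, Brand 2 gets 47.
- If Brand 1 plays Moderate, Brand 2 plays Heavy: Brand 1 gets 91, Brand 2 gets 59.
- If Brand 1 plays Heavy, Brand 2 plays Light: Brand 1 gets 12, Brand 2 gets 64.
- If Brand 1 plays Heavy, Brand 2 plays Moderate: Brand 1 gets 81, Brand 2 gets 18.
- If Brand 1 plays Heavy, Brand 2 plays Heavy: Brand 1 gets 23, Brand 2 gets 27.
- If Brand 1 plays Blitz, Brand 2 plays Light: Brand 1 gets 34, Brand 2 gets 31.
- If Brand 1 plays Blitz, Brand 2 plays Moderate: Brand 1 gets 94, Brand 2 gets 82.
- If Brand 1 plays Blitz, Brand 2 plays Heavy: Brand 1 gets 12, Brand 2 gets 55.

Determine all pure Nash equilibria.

Brand 1 against Light: payoffs 96, 63, 12, 34 → best response Light.
Brand 1 against Moderate: payoffs 43, 39, 81, 94 → best response Blitz.
Brand 1 against Heavy: payoffs 14, 91, 23, 12 → best response Moderate.
Brand 2 against Light: payoffs 62, 44, 55 → best response Light.
Brand 2 against Moderate: payoffs 43, 47, 59 → best response Heavy.
Brand 2 against Heavy: payoffs 64, 18, 27 → best response Light.
Brand 2 against Blitz: payoffs 31, 82, 55 → best response Moderate.
Mutual best responses: (Light, Light); (Moderate, Heavy); (Blitz, Moderate).

Pure-strategy Nash equilibria: (Light, Light), (Moderate, Heavy), (Blitz, Moderate)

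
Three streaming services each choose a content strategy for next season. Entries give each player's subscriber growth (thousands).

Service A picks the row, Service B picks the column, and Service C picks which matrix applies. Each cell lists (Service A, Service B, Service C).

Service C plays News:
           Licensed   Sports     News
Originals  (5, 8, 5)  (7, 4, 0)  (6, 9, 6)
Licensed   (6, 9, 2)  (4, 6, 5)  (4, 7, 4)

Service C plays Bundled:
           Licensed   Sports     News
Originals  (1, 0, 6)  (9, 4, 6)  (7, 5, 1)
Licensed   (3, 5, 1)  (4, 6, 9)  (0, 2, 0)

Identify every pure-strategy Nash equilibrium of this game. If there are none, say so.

(Originals, News, News) and (Licensed, Licensed, News)

Service A against (Licensed, News): payoffs 5, 6 → best response Licensed.
Service A against (Licensed, Bundled): payoffs 1, 3 → best response Licensed.
Service A against (Sports, News): payoffs 7, 4 → best response Originals.
Service A against (Sports, Bundled): payoffs 9, 4 → best response Originals.
Service A against (News, News): payoffs 6, 4 → best response Originals.
Service A against (News, Bundled): payoffs 7, 0 → best response Originals.
Service B against (Originals, News): payoffs 8, 4, 9 → best response News.
Service B against (Originals, Bundled): payoffs 0, 4, 5 → best response News.
Service B against (Licensed, News): payoffs 9, 6, 7 → best response Licensed.
Service B against (Licensed, Bundled): payoffs 5, 6, 2 → best response Sports.
Service C against (Originals, Licensed): payoffs 5, 6 → best response Bundled.
Service C against (Originals, Sports): payoffs 0, 6 → best response Bundled.
Service C against (Originals, News): payoffs 6, 1 → best response News.
Service C against (Licensed, Licensed): payoffs 2, 1 → best response News.
Service C against (Licensed, Sports): payoffs 5, 9 → best response Bundled.
Service C against (Licensed, News): payoffs 4, 0 → best response News.
Mutual best responses: (Originals, News, News); (Licensed, Licensed, News).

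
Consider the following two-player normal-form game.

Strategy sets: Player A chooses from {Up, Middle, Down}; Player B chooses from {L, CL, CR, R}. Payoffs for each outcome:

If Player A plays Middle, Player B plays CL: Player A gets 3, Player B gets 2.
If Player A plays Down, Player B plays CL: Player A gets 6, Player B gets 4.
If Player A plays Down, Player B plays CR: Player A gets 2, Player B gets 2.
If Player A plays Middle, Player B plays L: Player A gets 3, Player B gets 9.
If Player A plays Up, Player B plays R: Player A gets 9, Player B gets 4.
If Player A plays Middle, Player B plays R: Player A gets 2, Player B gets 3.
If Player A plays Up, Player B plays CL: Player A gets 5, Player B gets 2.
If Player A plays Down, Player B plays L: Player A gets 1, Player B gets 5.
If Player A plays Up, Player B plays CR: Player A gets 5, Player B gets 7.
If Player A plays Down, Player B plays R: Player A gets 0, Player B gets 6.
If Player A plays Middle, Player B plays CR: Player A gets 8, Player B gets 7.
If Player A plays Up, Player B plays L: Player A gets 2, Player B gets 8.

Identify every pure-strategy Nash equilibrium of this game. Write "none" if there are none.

Pure NE: (Middle, L)

(Up, L): Player A can switch to Middle (2 → 3). Not NE.
(Up, CL): Player A can switch to Down (5 → 6). Not NE.
(Up, CR): Player A can switch to Middle (5 → 8). Not NE.
(Up, R): Player B can switch to L (4 → 8). Not NE.
(Middle, L): Player A gets 3, best alternative 2; Player B gets 9, best alternative 7. No profitable deviation — NE.
(Middle, CL): Player A can switch to Up (3 → 5). Not NE.
(Middle, CR): Player B can switch to L (7 → 9). Not NE.
(Middle, R): Player A can switch to Up (2 → 9). Not NE.
(Down, L): Player A can switch to Up (1 → 2). Not NE.
(Down, CL): Player B can switch to L (4 → 5). Not NE.
(Down, CR): Player A can switch to Up (2 → 5). Not NE.
(Down, R): Player A can switch to Up (0 → 9). Not NE.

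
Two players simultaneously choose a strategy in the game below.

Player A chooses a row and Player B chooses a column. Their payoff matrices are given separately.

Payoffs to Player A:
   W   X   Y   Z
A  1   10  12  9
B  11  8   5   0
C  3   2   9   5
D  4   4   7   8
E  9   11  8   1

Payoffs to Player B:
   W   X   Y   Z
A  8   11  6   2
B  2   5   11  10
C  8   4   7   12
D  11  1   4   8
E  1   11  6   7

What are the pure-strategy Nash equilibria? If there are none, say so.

Mark each player's best response to every combination of opponents' strategies; a profile where every player is best-responding is a pure Nash equilibrium.
Player A against W: payoffs 1, 11, 3, 4, 9 → best response B.
Player A against X: payoffs 10, 8, 2, 4, 11 → best response E.
Player A against Y: payoffs 12, 5, 9, 7, 8 → best response A.
Player A against Z: payoffs 9, 0, 5, 8, 1 → best response A.
Player B against A: payoffs 8, 11, 6, 2 → best response X.
Player B against B: payoffs 2, 5, 11, 10 → best response Y.
Player B against C: payoffs 8, 4, 7, 12 → best response Z.
Player B against D: payoffs 11, 1, 4, 8 → best response W.
Player B against E: payoffs 1, 11, 6, 7 → best response X.
Mutual best responses: (E, X).

Pure NE: (E, X)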